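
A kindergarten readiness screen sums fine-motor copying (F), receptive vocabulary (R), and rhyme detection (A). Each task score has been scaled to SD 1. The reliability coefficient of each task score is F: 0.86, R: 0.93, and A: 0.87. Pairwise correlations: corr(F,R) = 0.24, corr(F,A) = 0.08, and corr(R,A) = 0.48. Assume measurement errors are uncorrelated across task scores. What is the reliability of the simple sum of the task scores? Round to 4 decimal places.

Var(F+R+A) = 3 + 2·[0.24 + 0.08 + 0.48] = 3 + 1.6 = 4.6.
Under uncorrelated errors the observed covariances equal the true-score covariances, so only the own-variance terms attenuate.
True-score variance = [0.86 + 0.93 + 0.87] + 1.6 = 2.66 + 1.6 = 4.26.
Reliability = 4.26 / 4.6 = 0.9261.

0.9261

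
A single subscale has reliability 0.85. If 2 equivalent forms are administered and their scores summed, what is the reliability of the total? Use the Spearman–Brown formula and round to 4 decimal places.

0.9189

ρ_k = kρ / (1 + (k−1)ρ) = 2·0.85 / (1 + 1·0.85) = 1.700 / 1.850 = 0.9189.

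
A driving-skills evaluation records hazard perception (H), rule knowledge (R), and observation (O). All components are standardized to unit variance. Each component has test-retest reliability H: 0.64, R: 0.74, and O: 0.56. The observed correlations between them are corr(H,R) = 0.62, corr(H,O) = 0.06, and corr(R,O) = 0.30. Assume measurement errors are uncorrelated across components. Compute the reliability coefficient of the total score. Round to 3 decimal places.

0.786

Var(H+R+O) = 3 + 2·[0.62 + 0.06 + 0.30] = 3 + 1.96 = 4.96.
With uncorrelated errors the cross-covariances are all true-score covariance, so they carry over unchanged; only the diagonal terms shrink to ρᵢσᵢ².
True-score variance = [0.64 + 0.74 + 0.56] + 1.96 = 1.94 + 1.96 = 3.9.
Reliability = 3.9 / 4.96 = 0.786.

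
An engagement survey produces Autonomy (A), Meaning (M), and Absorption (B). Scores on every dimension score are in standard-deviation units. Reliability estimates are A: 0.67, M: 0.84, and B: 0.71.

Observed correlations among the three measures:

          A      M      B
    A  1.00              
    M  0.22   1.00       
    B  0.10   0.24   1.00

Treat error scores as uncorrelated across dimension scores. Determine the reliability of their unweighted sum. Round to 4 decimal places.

0.8107

Var(A+M+B) = 3 + 2·[0.22 + 0.10 + 0.24] = 3 + 1.12 = 4.12.
With uncorrelated errors the cross-covariances are all true-score covariance, so they carry over unchanged; only the diagonal terms shrink to ρᵢσᵢ².
True-score variance = [0.67 + 0.84 + 0.71] + 1.12 = 2.22 + 1.12 = 3.34.
Reliability = 3.34 / 4.12 = 0.8107.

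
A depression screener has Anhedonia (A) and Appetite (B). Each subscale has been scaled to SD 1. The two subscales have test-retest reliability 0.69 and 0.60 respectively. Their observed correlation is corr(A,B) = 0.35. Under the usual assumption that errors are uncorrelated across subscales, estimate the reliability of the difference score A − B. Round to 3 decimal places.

0.454

Var(A−B) = 1 + 1 − 2·0.35 = 2 − 0.7 = 1.3.
Because errors are independent across components, Cov(Tᵢ,Tⱼ) = Cov(Xᵢ,Xⱼ); the off-diagonal part of the true-score variance is the same as above.
True-score variance = [0.69 + 0.60] − 0.7 = 1.29 − 0.7 = 0.59.
Reliability = 0.59 / 1.3 = 0.454.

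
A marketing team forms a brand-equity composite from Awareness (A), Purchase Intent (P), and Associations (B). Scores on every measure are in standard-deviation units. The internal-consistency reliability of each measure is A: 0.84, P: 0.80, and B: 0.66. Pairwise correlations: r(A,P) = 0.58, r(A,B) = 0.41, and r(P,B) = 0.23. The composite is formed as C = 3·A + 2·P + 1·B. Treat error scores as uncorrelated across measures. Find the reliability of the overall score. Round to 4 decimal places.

0.8940

Var(C) = 3² + 2² + 1 + 2·[6·0.58 + 3·0.41 + 2·0.23] = 14 + 10.34 = 24.34.
Because errors are independent across components, Cov(Tᵢ,Tⱼ) = Cov(Xᵢ,Xⱼ); the off-diagonal part of the true-score variance is the same as above.
True-score variance = [3²·0.84 + 2²·0.80 + 0.66] + 10.34 = 11.42 + 10.34 = 21.76.
Reliability = 21.76 / 24.34 = 0.8940.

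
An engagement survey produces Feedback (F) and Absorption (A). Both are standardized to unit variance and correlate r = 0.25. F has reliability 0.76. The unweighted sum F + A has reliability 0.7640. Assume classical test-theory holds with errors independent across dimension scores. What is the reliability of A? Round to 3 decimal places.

0.650

Var(F+A) = 2 + 2·0.25 = 2.500.
True-score variance = ρ_F + ρ_A + 2·0.25, so 0.7640 = (0.76 + ρ_A + 0.50) / 2.500.
ρ_A = 0.7640·2.500 − 0.76 − 0.50 = 0.650.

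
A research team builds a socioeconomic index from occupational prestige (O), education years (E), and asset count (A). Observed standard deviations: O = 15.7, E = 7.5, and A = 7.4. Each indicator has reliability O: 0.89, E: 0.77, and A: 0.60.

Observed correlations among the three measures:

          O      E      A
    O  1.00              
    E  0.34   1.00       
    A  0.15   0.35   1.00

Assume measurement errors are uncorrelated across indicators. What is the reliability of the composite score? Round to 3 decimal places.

Var(O+E+A) = 15.7² + 7.5² + 7.4² + 2·[15.7·7.5·0.34 + 15.7·7.4·0.15 + 7.5·7.4·0.35] = 357.5 + 153.774 = 511.274.
With uncorrelated errors the cross-covariances are all true-score covariance, so they carry over unchanged; only the diagonal terms shrink to ρᵢσᵢ².
True-score variance = [15.7²·0.89 + 7.5²·0.77 + 7.4²·0.60] + 153.774 = 295.545 + 153.774 = 449.319.
Reliability = 449.319 / 511.274 = 0.879.

0.879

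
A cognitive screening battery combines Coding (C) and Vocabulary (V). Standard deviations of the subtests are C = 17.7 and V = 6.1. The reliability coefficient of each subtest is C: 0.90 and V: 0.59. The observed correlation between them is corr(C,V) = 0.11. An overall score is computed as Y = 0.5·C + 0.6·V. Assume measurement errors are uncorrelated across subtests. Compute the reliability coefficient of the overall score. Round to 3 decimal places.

0.865

Var(Y) = 0.5²·17.7² + 0.6²·6.1² + 2·[0.3·17.7·6.1·0.11] = 91.7181 + 7.12602 = 98.8441.
Because errors are independent across components, Cov(Tᵢ,Tⱼ) = Cov(Xᵢ,Xⱼ); the off-diagonal part of the true-score variance is the same as above.
True-score variance = [0.5²·17.7²·0.90 + 0.6²·6.1²·0.59] + 7.12602 = 78.3937 + 7.12602 = 85.5197.
Reliability = 85.5197 / 98.8441 = 0.865.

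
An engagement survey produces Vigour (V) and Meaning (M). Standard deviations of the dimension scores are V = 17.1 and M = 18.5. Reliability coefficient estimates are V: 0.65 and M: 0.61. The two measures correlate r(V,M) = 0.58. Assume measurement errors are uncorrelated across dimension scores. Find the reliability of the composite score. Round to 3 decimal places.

0.765

Var(V+M) = 17.1² + 18.5² + 2·[17.1·18.5·0.58] = 634.66 + 366.966 = 1001.63.
With uncorrelated errors the cross-covariances are all true-score covariance, so they carry over unchanged; only the diagonal terms shrink to ρᵢσᵢ².
True-score variance = [17.1²·0.65 + 18.5²·0.61] + 366.966 = 398.839 + 366.966 = 765.805.
Reliability = 765.805 / 1001.63 = 0.765.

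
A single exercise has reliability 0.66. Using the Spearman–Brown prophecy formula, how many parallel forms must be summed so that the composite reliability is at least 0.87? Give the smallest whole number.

4

k ≥ ρ*(1−ρ₁)/(ρ₁(1−ρ*)) = 0.87·0.34 / (0.66·0.13) = 3.448.
Smallest integer k = 4.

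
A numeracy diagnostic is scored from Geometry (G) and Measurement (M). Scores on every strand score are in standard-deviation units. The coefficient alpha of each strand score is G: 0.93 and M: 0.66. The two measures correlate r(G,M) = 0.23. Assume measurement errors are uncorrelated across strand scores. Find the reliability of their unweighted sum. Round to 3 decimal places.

Var(G+M) = 2 + 2·[0.23] = 2 + 0.46 = 2.46.
Under uncorrelated errors the observed covariances equal the true-score covariances, so only the own-variance terms attenuate.
True-score variance = [0.93 + 0.66] + 0.46 = 1.59 + 0.46 = 2.05.
Reliability = 2.05 / 2.46 = 0.833.

0.833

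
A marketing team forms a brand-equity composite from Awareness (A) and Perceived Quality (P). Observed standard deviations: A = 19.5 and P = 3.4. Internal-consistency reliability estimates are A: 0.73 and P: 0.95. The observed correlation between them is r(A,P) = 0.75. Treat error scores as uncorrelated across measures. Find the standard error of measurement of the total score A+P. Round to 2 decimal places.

Var(total) = 391.81 + 99.45 = 491.26.
True-score variance = 288.564 + 99.45 = 388.014, so reliability = 0.7898.
Error variance = 491.26 − 388.014 = 103.246; SEM = √103.246 = 10.16.

10.16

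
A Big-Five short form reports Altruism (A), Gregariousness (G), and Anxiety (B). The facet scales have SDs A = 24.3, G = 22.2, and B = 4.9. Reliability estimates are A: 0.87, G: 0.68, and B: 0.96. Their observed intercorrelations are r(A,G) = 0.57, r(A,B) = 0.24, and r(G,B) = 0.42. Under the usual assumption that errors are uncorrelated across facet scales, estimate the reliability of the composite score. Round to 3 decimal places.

Var(A+G+B) = 24.3² + 22.2² + 4.9² + 2·[24.3·22.2·0.57 + 24.3·4.9·0.24 + 22.2·4.9·0.42] = 1107.34 + 763.513 = 1870.85.
Because errors are independent across components, Cov(Tᵢ,Tⱼ) = Cov(Xᵢ,Xⱼ); the off-diagonal part of the true-score variance is the same as above.
True-score variance = [24.3²·0.87 + 22.2²·0.68 + 4.9²·0.96] + 763.513 = 871.907 + 763.513 = 1635.42.
Reliability = 1635.42 / 1870.85 = 0.874.

0.874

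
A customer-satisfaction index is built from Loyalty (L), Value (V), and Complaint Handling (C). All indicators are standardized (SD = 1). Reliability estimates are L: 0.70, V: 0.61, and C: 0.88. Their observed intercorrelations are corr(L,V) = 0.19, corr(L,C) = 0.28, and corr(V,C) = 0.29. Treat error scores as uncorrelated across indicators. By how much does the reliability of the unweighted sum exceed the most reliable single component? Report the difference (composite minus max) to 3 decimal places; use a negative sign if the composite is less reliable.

-0.059

Var(sum) = 3 + 1.52 = 4.52; true-score variance = 2.19 + 1.52 = 3.71; composite reliability = 0.8208.
Max component reliability = 0.8800.
Difference = 0.8208 − 0.8800 = -0.059.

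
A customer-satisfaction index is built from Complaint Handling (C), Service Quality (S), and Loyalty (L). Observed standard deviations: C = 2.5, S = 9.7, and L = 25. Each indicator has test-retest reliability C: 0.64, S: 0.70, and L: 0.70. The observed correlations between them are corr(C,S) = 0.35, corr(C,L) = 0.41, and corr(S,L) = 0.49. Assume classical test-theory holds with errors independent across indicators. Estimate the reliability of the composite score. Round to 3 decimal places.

0.789

Var(C+S+L) = 2.5² + 9.7² + 25² + 2·[2.5·9.7·0.35 + 2.5·25·0.41 + 9.7·25·0.49] = 725.34 + 305.875 = 1031.22.
Under uncorrelated errors the observed covariances equal the true-score covariances, so only the own-variance terms attenuate.
True-score variance = [2.5²·0.64 + 9.7²·0.70 + 25²·0.70] + 305.875 = 507.363 + 305.875 = 813.238.
Reliability = 813.238 / 1031.22 = 0.789.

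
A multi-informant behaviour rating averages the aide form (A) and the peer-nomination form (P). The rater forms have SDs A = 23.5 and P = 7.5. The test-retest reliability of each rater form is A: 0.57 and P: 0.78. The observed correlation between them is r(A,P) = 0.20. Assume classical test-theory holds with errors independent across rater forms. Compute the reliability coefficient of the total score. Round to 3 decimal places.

0.632

Var(A+P) = 23.5² + 7.5² + 2·[23.5·7.5·0.20] = 608.5 + 70.5 = 679.
With uncorrelated errors the cross-covariances are all true-score covariance, so they carry over unchanged; only the diagonal terms shrink to ρᵢσᵢ².
True-score variance = [23.5²·0.57 + 7.5²·0.78] + 70.5 = 358.657 + 70.5 = 429.157.
Reliability = 429.157 / 679 = 0.632.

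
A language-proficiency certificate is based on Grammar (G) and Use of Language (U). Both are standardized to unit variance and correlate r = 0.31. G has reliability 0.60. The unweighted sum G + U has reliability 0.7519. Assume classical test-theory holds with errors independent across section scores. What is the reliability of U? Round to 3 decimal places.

Var(G+U) = 2 + 2·0.31 = 2.620.
True-score variance = ρ_G + ρ_U + 2·0.31, so 0.7519 = (0.60 + ρ_U + 0.62) / 2.620.
ρ_U = 0.7519·2.620 − 0.60 − 0.62 = 0.750.

0.750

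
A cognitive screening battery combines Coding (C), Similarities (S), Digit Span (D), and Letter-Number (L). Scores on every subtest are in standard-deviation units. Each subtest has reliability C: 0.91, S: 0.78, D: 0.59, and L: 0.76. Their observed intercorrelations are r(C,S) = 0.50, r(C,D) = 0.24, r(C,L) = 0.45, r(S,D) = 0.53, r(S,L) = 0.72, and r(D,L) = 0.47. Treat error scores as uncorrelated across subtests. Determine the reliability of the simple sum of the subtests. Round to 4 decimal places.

Var(C+S+D+L) = 4 + 2·[0.50 + 0.24 + 0.45 + 0.53 + 0.72 + 0.47] = 4 + 5.82 = 9.82.
Under uncorrelated errors the observed covariances equal the true-score covariances, so only the own-variance terms attenuate.
True-score variance = [0.91 + 0.78 + 0.59 + 0.76] + 5.82 = 3.04 + 5.82 = 8.86.
Reliability = 8.86 / 9.82 = 0.9022.

0.9022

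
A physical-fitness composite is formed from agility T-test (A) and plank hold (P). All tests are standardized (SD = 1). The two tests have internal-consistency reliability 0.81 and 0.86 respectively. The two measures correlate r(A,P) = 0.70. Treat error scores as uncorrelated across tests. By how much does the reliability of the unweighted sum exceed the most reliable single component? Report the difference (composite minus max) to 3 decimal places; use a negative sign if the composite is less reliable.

0.043

Var(sum) = 2 + 1.4 = 3.4; true-score variance = 1.67 + 1.4 = 3.07; composite reliability = 0.9029.
Max component reliability = 0.8600.
Difference = 0.9029 − 0.8600 = 0.043.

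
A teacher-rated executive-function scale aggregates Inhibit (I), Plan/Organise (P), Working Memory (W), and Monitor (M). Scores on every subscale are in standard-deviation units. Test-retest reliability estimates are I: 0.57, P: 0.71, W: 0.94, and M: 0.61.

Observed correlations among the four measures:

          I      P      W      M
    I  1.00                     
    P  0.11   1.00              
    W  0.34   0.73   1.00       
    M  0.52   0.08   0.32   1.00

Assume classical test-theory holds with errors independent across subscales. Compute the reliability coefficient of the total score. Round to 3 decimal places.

Var(I+P+W+M) = 4 + 2·[0.11 + 0.34 + 0.52 + 0.73 + 0.08 + 0.32] = 4 + 4.2 = 8.2.
With uncorrelated errors the cross-covariances are all true-score covariance, so they carry over unchanged; only the diagonal terms shrink to ρᵢσᵢ².
True-score variance = [0.57 + 0.71 + 0.94 + 0.61] + 4.2 = 2.83 + 4.2 = 7.03.
Reliability = 7.03 / 8.2 = 0.857.

0.857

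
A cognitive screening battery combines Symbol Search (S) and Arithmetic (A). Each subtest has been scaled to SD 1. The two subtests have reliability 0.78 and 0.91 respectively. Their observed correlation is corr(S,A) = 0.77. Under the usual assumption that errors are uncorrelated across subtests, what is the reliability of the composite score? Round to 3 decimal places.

Var(S+A) = 2 + 2·[0.77] = 2 + 1.54 = 3.54.
Under uncorrelated errors the observed covariances equal the true-score covariances, so only the own-variance terms attenuate.
True-score variance = [0.78 + 0.91] + 1.54 = 1.69 + 1.54 = 3.23.
Reliability = 3.23 / 3.54 = 0.912.

0.912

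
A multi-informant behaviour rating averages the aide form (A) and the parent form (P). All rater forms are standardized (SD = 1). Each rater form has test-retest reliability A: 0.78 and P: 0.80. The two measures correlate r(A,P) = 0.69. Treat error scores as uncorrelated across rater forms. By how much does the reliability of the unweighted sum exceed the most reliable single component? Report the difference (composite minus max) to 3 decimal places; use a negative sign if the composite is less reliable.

0.076

Var(sum) = 2 + 1.38 = 3.38; true-score variance = 1.58 + 1.38 = 2.96; composite reliability = 0.8757.
Max component reliability = 0.8000.
Difference = 0.8757 − 0.8000 = 0.076.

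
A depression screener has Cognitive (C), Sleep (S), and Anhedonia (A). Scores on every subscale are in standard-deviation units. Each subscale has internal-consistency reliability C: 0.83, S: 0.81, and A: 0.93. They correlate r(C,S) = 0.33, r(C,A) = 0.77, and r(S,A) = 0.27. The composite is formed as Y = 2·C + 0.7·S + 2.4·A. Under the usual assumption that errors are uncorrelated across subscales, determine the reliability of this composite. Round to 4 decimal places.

Var(Y) = 2² + 0.7² + 2.4² + 2·[1.4·0.33 + 4.8·0.77 + 1.68·0.27] = 10.25 + 9.2232 = 19.4732.
Under uncorrelated errors the observed covariances equal the true-score covariances, so only the own-variance terms attenuate.
True-score variance = [2²·0.83 + 0.7²·0.81 + 2.4²·0.93] + 9.2232 = 9.0737 + 9.2232 = 18.2969.
Reliability = 18.2969 / 19.4732 = 0.9396.

0.9396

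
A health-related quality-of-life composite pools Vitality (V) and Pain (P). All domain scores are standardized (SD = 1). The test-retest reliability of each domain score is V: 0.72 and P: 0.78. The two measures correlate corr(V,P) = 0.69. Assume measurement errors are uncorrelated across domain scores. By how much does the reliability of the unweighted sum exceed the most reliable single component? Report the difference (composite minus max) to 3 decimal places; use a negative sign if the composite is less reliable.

Var(sum) = 2 + 1.38 = 3.38; true-score variance = 1.5 + 1.38 = 2.88; composite reliability = 0.8521.
Max component reliability = 0.7800.
Difference = 0.8521 − 0.7800 = 0.072.

0.072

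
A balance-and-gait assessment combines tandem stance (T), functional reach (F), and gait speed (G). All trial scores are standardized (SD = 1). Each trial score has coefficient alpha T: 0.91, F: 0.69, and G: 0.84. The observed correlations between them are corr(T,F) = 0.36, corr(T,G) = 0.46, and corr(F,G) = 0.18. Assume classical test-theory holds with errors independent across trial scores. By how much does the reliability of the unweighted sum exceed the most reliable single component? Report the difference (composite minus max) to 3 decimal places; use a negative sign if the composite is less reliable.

Var(sum) = 3 + 2 = 5; true-score variance = 2.44 + 2 = 4.44; composite reliability = 0.8880.
Max component reliability = 0.9100.
Difference = 0.8880 − 0.9100 = -0.022.

-0.022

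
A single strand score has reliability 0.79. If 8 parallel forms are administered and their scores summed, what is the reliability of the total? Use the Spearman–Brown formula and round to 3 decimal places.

ρ_k = kρ / (1 + (k−1)ρ) = 8·0.79 / (1 + 7·0.79) = 6.320 / 6.530 = 0.968.

0.968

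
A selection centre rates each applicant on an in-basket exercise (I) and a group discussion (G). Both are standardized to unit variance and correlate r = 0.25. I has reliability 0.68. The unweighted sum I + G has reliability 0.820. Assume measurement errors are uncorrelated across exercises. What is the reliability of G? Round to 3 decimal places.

0.870

Var(I+G) = 2 + 2·0.25 = 2.500.
True-score variance = ρ_I + ρ_G + 2·0.25, so 0.820 = (0.68 + ρ_G + 0.50) / 2.500.
ρ_G = 0.820·2.500 − 0.68 − 0.50 = 0.870.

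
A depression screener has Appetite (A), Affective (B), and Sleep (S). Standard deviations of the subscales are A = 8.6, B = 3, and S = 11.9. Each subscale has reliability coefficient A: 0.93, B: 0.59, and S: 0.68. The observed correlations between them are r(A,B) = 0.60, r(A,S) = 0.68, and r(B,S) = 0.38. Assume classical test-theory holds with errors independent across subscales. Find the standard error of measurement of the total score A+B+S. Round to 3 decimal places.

Var(total) = 224.57 + 197.274 = 421.844.
True-score variance = 170.388 + 197.274 = 367.662, so reliability = 0.8716.
Error variance = 421.844 − 367.662 = 54.1824; SEM = √54.1824 = 7.361.

7.361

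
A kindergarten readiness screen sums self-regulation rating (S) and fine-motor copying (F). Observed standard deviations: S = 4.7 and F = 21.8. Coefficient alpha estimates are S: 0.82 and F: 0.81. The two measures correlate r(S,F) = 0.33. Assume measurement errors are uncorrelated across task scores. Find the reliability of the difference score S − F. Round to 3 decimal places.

Var(S−F) = 4.7² + 21.8² − 2·4.7·21.8·0.33 = 497.33 − 67.6236 = 429.706.
With uncorrelated errors the cross-covariances are all true-score covariance, so they carry over unchanged; only the diagonal terms shrink to ρᵢσᵢ².
True-score variance = [4.7²·0.82 + 21.8²·0.81] − 67.6236 = 403.058 − 67.6236 = 335.435.
Reliability = 335.435 / 429.706 = 0.781.

0.781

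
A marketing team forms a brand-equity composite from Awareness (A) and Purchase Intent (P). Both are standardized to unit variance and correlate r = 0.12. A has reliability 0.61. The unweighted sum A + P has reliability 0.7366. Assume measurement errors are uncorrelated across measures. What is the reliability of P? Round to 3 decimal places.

Var(A+P) = 2 + 2·0.12 = 2.240.
True-score variance = ρ_A + ρ_P + 2·0.12, so 0.7366 = (0.61 + ρ_P + 0.24) / 2.240.
ρ_P = 0.7366·2.240 − 0.61 − 0.24 = 0.800.

0.800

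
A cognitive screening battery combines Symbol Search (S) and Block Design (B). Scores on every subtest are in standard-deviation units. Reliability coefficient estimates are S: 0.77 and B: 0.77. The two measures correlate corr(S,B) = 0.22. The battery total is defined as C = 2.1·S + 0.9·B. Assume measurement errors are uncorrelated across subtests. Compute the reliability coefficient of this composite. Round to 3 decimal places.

0.802

Var(C) = 2.1² + 0.9² + 2·[1.89·0.22] = 5.22 + 0.8316 = 6.0516.
Because errors are independent across components, Cov(Tᵢ,Tⱼ) = Cov(Xᵢ,Xⱼ); the off-diagonal part of the true-score variance is the same as above.
True-score variance = [2.1²·0.77 + 0.9²·0.77] + 0.8316 = 4.0194 + 0.8316 = 4.851.
Reliability = 4.851 / 6.0516 = 0.802.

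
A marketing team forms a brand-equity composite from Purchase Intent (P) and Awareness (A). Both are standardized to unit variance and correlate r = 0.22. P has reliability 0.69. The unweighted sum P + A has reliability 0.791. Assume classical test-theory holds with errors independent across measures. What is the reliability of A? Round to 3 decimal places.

Var(P+A) = 2 + 2·0.22 = 2.440.
True-score variance = ρ_P + ρ_A + 2·0.22, so 0.791 = (0.69 + ρ_A + 0.44) / 2.440.
ρ_A = 0.791·2.440 − 0.69 − 0.44 = 0.800.

0.800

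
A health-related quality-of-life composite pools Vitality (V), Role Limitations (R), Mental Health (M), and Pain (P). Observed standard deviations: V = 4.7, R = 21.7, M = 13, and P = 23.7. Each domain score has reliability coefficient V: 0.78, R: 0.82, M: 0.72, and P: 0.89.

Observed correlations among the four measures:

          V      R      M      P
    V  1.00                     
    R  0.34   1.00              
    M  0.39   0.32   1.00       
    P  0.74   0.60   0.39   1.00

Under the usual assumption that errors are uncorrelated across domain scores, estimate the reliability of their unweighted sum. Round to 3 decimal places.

0.922

Var(V+R+M+P) = 4.7² + 21.7² + 13² + 23.7² + 2·[4.7·21.7·0.34 + 4.7·13·0.39 + 4.7·23.7·0.74 + 21.7·13·0.32 + 21.7·23.7·0.60 + 13·23.7·0.39] = 1223.67 + 1319.88 = 2543.55.
Under uncorrelated errors the observed covariances equal the true-score covariances, so only the own-variance terms attenuate.
True-score variance = [4.7²·0.78 + 21.7²·0.82 + 13²·0.72 + 23.7²·0.89] + 1319.88 = 1024.94 + 1319.88 = 2344.82.
Reliability = 2344.82 / 2543.55 = 0.922.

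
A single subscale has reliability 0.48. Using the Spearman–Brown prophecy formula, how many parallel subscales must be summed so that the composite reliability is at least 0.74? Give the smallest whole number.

4

k ≥ ρ*(1−ρ₁)/(ρ₁(1−ρ*)) = 0.74·0.52 / (0.48·0.26) = 3.083.
Smallest integer k = 4.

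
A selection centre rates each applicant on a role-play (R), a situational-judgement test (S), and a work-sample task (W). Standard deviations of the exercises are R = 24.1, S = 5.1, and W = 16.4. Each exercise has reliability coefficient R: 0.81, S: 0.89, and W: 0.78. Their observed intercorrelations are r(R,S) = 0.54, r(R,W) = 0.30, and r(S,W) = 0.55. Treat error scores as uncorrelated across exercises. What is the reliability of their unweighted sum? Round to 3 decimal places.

0.871

Var(R+S+W) = 24.1² + 5.1² + 16.4² + 2·[24.1·5.1·0.54 + 24.1·16.4·0.30 + 5.1·16.4·0.55] = 875.78 + 461.891 = 1337.67.
Because errors are independent across components, Cov(Tᵢ,Tⱼ) = Cov(Xᵢ,Xⱼ); the off-diagonal part of the true-score variance is the same as above.
True-score variance = [24.1²·0.81 + 5.1²·0.89 + 16.4²·0.78] + 461.891 = 703.394 + 461.891 = 1165.28.
Reliability = 1165.28 / 1337.67 = 0.871.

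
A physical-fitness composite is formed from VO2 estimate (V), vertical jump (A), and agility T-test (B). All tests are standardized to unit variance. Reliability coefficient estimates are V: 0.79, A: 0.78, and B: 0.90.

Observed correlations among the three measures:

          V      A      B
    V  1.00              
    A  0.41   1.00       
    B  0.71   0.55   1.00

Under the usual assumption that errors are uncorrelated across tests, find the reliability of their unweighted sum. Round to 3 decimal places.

0.916

Var(V+A+B) = 3 + 2·[0.41 + 0.71 + 0.55] = 3 + 3.34 = 6.34.
With uncorrelated errors the cross-covariances are all true-score covariance, so they carry over unchanged; only the diagonal terms shrink to ρᵢσᵢ².
True-score variance = [0.79 + 0.78 + 0.90] + 3.34 = 2.47 + 3.34 = 5.81.
Reliability = 5.81 / 6.34 = 0.916.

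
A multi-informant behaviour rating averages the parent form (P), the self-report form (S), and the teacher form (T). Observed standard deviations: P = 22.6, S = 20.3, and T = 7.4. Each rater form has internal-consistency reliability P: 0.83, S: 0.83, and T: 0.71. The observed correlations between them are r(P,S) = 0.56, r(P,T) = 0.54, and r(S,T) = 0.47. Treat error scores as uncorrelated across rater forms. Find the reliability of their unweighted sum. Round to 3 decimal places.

0.905

Var(P+S+T) = 22.6² + 20.3² + 7.4² + 2·[22.6·20.3·0.56 + 22.6·7.4·0.54 + 20.3·7.4·0.47] = 977.61 + 835.66 = 1813.27.
Under uncorrelated errors the observed covariances equal the true-score covariances, so only the own-variance terms attenuate.
True-score variance = [22.6²·0.83 + 20.3²·0.83 + 7.4²·0.71] + 835.66 = 804.845 + 835.66 = 1640.5.
Reliability = 1640.5 / 1813.27 = 0.905.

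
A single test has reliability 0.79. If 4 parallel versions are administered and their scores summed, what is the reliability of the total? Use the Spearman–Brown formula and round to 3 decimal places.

0.938

ρ_k = kρ / (1 + (k−1)ρ) = 4·0.79 / (1 + 3·0.79) = 3.160 / 3.370 = 0.938.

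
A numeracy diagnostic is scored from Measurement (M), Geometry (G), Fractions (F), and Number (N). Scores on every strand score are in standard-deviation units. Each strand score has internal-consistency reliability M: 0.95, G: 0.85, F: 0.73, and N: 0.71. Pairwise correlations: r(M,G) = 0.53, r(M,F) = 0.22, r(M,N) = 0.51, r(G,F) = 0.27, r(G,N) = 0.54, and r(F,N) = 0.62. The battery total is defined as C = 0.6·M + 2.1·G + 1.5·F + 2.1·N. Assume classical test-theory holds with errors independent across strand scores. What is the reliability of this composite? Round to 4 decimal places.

Var(C) = 0.6² + 2.1² + 1.5² + 2.1² + 2·[1.26·0.53 + 0.9·0.22 + 1.26·0.51 + 3.15·0.27 + 4.41·0.54 + 3.15·0.62] = 11.43 + 13.3866 = 24.8166.
Because errors are independent across components, Cov(Tᵢ,Tⱼ) = Cov(Xᵢ,Xⱼ); the off-diagonal part of the true-score variance is the same as above.
True-score variance = [0.6²·0.95 + 2.1²·0.85 + 1.5²·0.73 + 2.1²·0.71] + 13.3866 = 8.8641 + 13.3866 = 22.2507.
Reliability = 22.2507 / 24.8166 = 0.8966.

0.8966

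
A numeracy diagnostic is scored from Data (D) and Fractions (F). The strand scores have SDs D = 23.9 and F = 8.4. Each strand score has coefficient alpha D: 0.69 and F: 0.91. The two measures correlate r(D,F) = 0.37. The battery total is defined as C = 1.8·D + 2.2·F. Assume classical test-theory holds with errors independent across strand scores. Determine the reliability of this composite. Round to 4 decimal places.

Var(C) = 1.8²·23.9² + 2.2²·8.4² + 2·[3.96·23.9·8.4·0.37] = 2192.23 + 588.307 = 2780.54.
With uncorrelated errors the cross-covariances are all true-score covariance, so they carry over unchanged; only the diagonal terms shrink to ρᵢσᵢ².
True-score variance = [1.8²·23.9²·0.69 + 2.2²·8.4²·0.91] + 588.307 = 1587.77 + 588.307 = 2176.08.
Reliability = 2176.08 / 2780.54 = 0.7826.

0.7826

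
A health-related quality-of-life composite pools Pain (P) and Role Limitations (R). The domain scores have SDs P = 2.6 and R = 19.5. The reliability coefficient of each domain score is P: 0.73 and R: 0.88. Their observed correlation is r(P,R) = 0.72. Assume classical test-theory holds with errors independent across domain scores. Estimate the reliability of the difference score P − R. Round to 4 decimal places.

Var(P−R) = 2.6² + 19.5² − 2·2.6·19.5·0.72 = 387.01 − 73.008 = 314.002.
With uncorrelated errors the cross-covariances are all true-score covariance, so they carry over unchanged; only the diagonal terms shrink to ρᵢσᵢ².
True-score variance = [2.6²·0.73 + 19.5²·0.88] − 73.008 = 339.555 − 73.008 = 266.547.
Reliability = 266.547 / 314.002 = 0.8489.

0.8489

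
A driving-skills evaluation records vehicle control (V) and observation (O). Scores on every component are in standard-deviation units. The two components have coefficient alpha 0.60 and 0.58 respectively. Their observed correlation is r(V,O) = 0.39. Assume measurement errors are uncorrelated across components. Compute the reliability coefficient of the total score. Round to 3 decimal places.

Var(V+O) = 2 + 2·[0.39] = 2 + 0.78 = 2.78.
Because errors are independent across components, Cov(Tᵢ,Tⱼ) = Cov(Xᵢ,Xⱼ); the off-diagonal part of the true-score variance is the same as above.
True-score variance = [0.60 + 0.58] + 0.78 = 1.18 + 0.78 = 1.96.
Reliability = 1.96 / 2.78 = 0.705.

0.705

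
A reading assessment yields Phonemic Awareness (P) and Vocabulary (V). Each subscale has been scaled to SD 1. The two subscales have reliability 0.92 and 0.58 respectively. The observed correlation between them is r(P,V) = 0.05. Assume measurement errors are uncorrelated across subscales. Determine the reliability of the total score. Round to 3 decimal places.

Var(P+V) = 2 + 2·[0.05] = 2 + 0.1 = 2.1.
With uncorrelated errors the cross-covariances are all true-score covariance, so they carry over unchanged; only the diagonal terms shrink to ρᵢσᵢ².
True-score variance = [0.92 + 0.58] + 0.1 = 1.5 + 0.1 = 1.6.
Reliability = 1.6 / 2.1 = 0.762.

0.762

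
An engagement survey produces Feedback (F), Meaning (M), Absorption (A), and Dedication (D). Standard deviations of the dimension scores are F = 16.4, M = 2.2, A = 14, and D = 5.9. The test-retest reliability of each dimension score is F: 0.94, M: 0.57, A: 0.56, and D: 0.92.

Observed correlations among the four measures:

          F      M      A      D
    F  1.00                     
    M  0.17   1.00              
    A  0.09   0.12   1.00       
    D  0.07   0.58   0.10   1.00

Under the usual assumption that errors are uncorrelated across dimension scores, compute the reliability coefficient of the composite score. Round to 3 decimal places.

Var(F+M+A+D) = 16.4² + 2.2² + 14² + 5.9² + 2·[16.4·2.2·0.17 + 16.4·14·0.09 + 16.4·5.9·0.07 + 2.2·14·0.12 + 2.2·5.9·0.58 + 14·5.9·0.10] = 504.61 + 106.11 = 610.72.
Because errors are independent across components, Cov(Tᵢ,Tⱼ) = Cov(Xᵢ,Xⱼ); the off-diagonal part of the true-score variance is the same as above.
True-score variance = [16.4²·0.94 + 2.2²·0.57 + 14²·0.56 + 5.9²·0.92] + 106.11 = 397.366 + 106.11 = 503.477.
Reliability = 503.477 / 610.72 = 0.824.

0.824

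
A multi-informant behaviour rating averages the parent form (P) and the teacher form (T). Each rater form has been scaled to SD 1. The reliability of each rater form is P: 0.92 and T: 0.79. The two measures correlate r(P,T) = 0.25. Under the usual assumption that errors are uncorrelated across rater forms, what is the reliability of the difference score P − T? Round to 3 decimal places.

0.807

Var(P−T) = 1 + 1 − 2·0.25 = 2 − 0.5 = 1.5.
With uncorrelated errors the cross-covariances are all true-score covariance, so they carry over unchanged; only the diagonal terms shrink to ρᵢσᵢ².
True-score variance = [0.92 + 0.79] − 0.5 = 1.71 − 0.5 = 1.21.
Reliability = 1.21 / 1.5 = 0.807.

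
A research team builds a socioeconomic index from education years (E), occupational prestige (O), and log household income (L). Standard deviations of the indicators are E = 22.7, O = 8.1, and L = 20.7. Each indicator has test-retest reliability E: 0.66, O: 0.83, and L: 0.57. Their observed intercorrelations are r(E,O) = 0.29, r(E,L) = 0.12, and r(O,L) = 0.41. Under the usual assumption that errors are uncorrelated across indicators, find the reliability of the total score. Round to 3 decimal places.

0.729

Var(E+O+L) = 22.7² + 8.1² + 20.7² + 2·[22.7·8.1·0.29 + 22.7·20.7·0.12 + 8.1·20.7·0.41] = 1009.39 + 356.908 = 1366.3.
Under uncorrelated errors the observed covariances equal the true-score covariances, so only the own-variance terms attenuate.
True-score variance = [22.7²·0.66 + 8.1²·0.83 + 20.7²·0.57] + 356.908 = 638.787 + 356.908 = 995.695.
Reliability = 995.695 / 1366.3 = 0.729.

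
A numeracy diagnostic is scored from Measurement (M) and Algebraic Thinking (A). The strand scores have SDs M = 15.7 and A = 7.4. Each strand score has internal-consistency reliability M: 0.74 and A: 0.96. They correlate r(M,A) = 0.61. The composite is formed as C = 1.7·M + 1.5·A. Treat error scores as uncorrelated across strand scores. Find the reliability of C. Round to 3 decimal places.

0.841

Var(C) = 1.7²·15.7² + 1.5²·7.4² + 2·[2.55·15.7·7.4·0.61] = 835.566 + 361.436 = 1197.
With uncorrelated errors the cross-covariances are all true-score covariance, so they carry over unchanged; only the diagonal terms shrink to ρᵢσᵢ².
True-score variance = [1.7²·15.7²·0.74 + 1.5²·7.4²·0.96] + 361.436 = 645.425 + 361.436 = 1006.86.
Reliability = 1006.86 / 1197 = 0.841.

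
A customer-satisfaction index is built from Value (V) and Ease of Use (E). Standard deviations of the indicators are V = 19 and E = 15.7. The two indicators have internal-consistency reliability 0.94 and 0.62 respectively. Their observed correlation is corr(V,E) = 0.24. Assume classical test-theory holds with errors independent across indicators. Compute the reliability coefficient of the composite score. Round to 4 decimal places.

Var(V+E) = 19² + 15.7² + 2·[19·15.7·0.24] = 607.49 + 143.184 = 750.674.
Because errors are independent across components, Cov(Tᵢ,Tⱼ) = Cov(Xᵢ,Xⱼ); the off-diagonal part of the true-score variance is the same as above.
True-score variance = [19²·0.94 + 15.7²·0.62] + 143.184 = 492.164 + 143.184 = 635.348.
Reliability = 635.348 / 750.674 = 0.8464.

0.8464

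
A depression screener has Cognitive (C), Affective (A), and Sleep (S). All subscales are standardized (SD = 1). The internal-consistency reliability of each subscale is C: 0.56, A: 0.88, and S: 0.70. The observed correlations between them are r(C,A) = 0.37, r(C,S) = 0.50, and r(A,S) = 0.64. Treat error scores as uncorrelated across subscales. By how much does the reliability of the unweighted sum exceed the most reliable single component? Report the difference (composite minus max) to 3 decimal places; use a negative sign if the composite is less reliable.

Var(sum) = 3 + 3.02 = 6.02; true-score variance = 2.14 + 3.02 = 5.16; composite reliability = 0.8571.
Max component reliability = 0.8800.
Difference = 0.8571 − 0.8800 = -0.023.

-0.023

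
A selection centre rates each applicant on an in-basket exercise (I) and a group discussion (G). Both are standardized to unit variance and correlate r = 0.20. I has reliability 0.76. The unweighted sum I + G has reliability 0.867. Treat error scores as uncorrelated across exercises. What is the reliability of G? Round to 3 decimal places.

Var(I+G) = 2 + 2·0.20 = 2.400.
True-score variance = ρ_I + ρ_G + 2·0.20, so 0.867 = (0.76 + ρ_G + 0.40) / 2.400.
ρ_G = 0.867·2.400 − 0.76 − 0.40 = 0.921.

0.921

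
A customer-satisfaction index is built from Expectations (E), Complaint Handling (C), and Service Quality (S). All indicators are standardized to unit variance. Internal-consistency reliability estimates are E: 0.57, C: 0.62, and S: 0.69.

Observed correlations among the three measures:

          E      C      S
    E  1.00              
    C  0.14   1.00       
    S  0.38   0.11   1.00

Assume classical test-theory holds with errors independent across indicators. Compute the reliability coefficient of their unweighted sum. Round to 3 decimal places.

Var(E+C+S) = 3 + 2·[0.14 + 0.38 + 0.11] = 3 + 1.26 = 4.26.
With uncorrelated errors the cross-covariances are all true-score covariance, so they carry over unchanged; only the diagonal terms shrink to ρᵢσᵢ².
True-score variance = [0.57 + 0.62 + 0.69] + 1.26 = 1.88 + 1.26 = 3.14.
Reliability = 3.14 / 4.26 = 0.737.

0.737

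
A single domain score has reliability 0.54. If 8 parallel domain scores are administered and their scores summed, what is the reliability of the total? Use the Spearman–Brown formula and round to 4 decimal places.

ρ_k = kρ / (1 + (k−1)ρ) = 8·0.54 / (1 + 7·0.54) = 4.320 / 4.780 = 0.9038.

0.9038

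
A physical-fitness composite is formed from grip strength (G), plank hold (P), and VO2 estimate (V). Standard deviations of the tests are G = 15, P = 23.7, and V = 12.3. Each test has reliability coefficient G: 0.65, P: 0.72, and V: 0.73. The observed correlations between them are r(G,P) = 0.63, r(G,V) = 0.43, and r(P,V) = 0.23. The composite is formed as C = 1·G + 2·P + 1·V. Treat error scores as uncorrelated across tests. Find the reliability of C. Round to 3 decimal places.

0.810

Var(C) = 15² + 2²·23.7² + 12.3² + 2·[2·15·23.7·0.63 + 15·12.3·0.43 + 2·23.7·12.3·0.23] = 2623.05 + 1322.72 = 3945.77.
With uncorrelated errors the cross-covariances are all true-score covariance, so they carry over unchanged; only the diagonal terms shrink to ρᵢσᵢ².
True-score variance = [15²·0.65 + 2²·23.7²·0.72 + 12.3²·0.73] + 1322.72 = 1874.36 + 1322.72 = 3197.08.
Reliability = 3197.08 / 3945.77 = 0.810.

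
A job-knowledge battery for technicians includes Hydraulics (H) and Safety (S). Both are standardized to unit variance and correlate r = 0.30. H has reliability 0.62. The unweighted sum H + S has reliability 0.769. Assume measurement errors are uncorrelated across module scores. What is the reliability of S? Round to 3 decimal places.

0.779

Var(H+S) = 2 + 2·0.30 = 2.600.
True-score variance = ρ_H + ρ_S + 2·0.30, so 0.769 = (0.62 + ρ_S + 0.60) / 2.600.
ρ_S = 0.769·2.600 − 0.62 − 0.60 = 0.779.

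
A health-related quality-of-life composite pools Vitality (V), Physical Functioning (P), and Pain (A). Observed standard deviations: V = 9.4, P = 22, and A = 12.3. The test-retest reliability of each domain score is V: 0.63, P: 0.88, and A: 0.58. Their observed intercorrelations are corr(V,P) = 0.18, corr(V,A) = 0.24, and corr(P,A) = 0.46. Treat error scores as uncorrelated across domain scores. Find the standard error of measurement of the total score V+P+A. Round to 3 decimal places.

12.422

Var(total) = 723.65 + 378.898 = 1102.55.
True-score variance = 569.335 + 378.898 = 948.233, so reliability = 0.8600.
Error variance = 1102.55 − 948.233 = 154.315; SEM = √154.315 = 12.422.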